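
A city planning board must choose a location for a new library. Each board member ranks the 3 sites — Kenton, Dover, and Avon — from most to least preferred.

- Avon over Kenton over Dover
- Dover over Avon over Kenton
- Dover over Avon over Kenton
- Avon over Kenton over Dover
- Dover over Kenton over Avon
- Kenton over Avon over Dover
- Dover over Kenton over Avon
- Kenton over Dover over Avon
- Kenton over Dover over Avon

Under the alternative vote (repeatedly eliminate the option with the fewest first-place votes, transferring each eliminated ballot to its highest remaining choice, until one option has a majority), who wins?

Round 1: Dover 4, Kenton 3, Avon 2. Avon has the fewest and is eliminated.
Round 2: Kenton 5, Dover 4. Kenton has a majority.

Kenton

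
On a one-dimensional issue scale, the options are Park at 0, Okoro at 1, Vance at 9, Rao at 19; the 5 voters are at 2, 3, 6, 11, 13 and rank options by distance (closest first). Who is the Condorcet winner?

Vance

With single-peaked preferences on a line, the Condorcet winner is the candidate closest to the median voter.
The median voter (position 6) is closest to Vance at 9.
Check: Vance vs Okoro — voters closer to Vance: 3 of 5.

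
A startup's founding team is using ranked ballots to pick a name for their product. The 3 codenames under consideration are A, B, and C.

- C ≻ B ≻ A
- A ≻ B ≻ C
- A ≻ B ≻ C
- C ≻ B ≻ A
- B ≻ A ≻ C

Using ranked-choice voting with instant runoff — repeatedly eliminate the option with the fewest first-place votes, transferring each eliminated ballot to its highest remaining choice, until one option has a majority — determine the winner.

Round 1: A 2, C 2, B 1. B has the fewest and is eliminated.
Round 2: A 3, C 2. A has a majority.

A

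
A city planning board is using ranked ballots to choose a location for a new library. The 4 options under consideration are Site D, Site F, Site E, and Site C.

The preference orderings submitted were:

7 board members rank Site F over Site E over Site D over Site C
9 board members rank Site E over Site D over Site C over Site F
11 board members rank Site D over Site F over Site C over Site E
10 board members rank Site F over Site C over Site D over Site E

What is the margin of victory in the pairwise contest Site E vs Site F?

19

Ballots ranking Site E above Site F: 9.
Ballots ranking Site F above Site E: 7+11+10 = 28.
Site F wins 28–9, a margin of 19.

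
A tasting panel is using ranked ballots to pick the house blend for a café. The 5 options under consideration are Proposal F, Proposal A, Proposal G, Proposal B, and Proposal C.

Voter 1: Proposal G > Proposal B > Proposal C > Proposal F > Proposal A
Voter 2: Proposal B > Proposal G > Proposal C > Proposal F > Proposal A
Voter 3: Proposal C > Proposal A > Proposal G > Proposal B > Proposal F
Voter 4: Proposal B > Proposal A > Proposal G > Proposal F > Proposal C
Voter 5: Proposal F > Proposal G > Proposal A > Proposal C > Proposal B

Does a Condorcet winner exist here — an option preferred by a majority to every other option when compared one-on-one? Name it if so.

Head-to-head results (5 voters total):
Proposal F vs Proposal A: Proposal F wins 3–2.
Proposal F vs Proposal G: Proposal G wins 4–1.
Proposal F vs Proposal B: Proposal B wins 4–1.
Proposal F vs Proposal C: Proposal C wins 3–2.
Proposal A vs Proposal G: Proposal G wins 3–2.
Proposal A vs Proposal B: Proposal B wins 3–2.
Proposal A vs Proposal C: Proposal C wins 3–2.
Proposal G vs Proposal B: Proposal G wins 3–2.
Proposal G vs Proposal C: Proposal G wins 4–1.
Proposal B vs Proposal C: Proposal B wins 3–2.
Proposal G beats each rival — Proposal F (4–1), Proposal A (3–2), Proposal B (3–2), Proposal C (4–1) — so Proposal G is the Condorcet winner.

Proposal G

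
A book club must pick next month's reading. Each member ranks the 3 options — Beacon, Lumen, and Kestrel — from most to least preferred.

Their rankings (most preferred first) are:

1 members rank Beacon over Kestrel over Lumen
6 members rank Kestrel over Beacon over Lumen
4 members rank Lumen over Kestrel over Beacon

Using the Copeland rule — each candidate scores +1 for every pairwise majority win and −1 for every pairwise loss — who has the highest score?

Pairwise results:
  Beacon vs Lumen: Beacon wins 7–4.
  Beacon vs Kestrel: Kestrel wins 10–1.
  Lumen vs Kestrel: Kestrel wins 7–4.
Copeland scores (wins − losses):
  Beacon: 1 − 1 = 0
  Lumen: 0 − 2 = -2
  Kestrel: 2 − 0 = 2
Kestrel has the best Copeland score.

Kestrel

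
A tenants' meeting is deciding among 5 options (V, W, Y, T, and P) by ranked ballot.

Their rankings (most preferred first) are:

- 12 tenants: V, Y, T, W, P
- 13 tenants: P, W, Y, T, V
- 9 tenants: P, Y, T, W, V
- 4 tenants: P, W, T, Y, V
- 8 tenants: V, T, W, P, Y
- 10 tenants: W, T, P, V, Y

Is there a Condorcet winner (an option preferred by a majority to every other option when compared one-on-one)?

Head-to-head results (56 voters total):
V vs W: W wins 36–20.
V vs Y: V wins 30–26.
V vs T: T wins 36–20.
V vs P: P wins 36–20.
W vs Y: W wins 35–21.
W vs T: T wins 29–27.
W vs P: W wins 30–26.
Y vs T: Y wins 34–22.
Y vs P: P wins 44–12.
T vs P: T wins 30–26.
No candidate beats all others: V beats Y beats T beats V, a majority cycle.

No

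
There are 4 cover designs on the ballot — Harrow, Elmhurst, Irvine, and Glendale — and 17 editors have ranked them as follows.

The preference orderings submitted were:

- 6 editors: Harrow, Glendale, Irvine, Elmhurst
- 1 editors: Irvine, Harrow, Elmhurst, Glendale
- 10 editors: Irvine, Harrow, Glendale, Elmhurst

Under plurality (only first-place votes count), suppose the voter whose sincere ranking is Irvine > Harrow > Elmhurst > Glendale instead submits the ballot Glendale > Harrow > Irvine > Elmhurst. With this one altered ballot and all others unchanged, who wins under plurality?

Irvine

First-place totals with the altered ballot: Harrow 6, Elmhurst 0, Irvine 10, Glendale 1.
The winner is unchanged: still Irvine.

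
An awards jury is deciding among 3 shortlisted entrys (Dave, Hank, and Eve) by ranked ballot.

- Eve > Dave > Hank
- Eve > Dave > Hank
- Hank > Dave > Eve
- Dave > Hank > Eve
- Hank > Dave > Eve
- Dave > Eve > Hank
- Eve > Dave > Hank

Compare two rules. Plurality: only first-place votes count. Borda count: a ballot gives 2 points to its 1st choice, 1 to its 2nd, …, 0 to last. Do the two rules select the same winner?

Plurality first-place counts: Dave 2, Hank 2, Eve 3 → Eve.
Borda totals: Dave 9, Hank 5, Eve 7 → Dave.
The two rules disagree: plurality picks Eve, Borda picks Dave.

No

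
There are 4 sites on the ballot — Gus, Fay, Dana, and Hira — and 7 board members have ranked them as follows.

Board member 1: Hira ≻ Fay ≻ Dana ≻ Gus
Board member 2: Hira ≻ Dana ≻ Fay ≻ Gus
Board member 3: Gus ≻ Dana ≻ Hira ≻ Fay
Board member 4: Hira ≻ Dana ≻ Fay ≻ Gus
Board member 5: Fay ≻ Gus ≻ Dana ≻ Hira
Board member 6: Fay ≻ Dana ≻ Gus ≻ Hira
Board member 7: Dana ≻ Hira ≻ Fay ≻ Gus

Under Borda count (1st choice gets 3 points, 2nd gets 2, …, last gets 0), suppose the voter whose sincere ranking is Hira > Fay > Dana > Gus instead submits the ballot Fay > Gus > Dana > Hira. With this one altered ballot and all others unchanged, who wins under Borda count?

Dana

Borda totals with the altered ballot: Gus 8, Fay 12, Dana 13, Hira 9.
The winner is unchanged: still Dana.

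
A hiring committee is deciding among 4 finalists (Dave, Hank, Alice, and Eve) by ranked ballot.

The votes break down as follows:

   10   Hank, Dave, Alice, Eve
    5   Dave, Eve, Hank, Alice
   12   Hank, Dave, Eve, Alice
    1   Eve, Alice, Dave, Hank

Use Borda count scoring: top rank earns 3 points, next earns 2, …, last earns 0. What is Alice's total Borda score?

12

Borda scores:
  Dave: 10·2 + 5·3 + 12·2 + 1 = 60
  Hank: 10·3 + 5·1 + 12·3 + 0 = 71
  Alice: 10·1 + 5·0 + 12·0 + 2 = 12
  Eve: 10·0 + 5·2 + 12·1 + 3 = 25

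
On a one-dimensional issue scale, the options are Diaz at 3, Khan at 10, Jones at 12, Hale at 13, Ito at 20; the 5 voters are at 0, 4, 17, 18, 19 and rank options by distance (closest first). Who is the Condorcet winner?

With single-peaked preferences on a line, the Condorcet winner is the candidate closest to the median voter.
The median voter (position 17) is closest to Ito at 20.
Check: Ito vs Diaz — voters closer to Ito: 3 of 5.

Ito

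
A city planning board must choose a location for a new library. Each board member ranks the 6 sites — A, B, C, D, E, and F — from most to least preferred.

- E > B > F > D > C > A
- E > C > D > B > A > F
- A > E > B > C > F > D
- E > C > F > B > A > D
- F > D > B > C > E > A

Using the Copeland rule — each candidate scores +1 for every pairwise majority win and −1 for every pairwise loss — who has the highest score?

Pairwise results:
  A vs B: B wins 4–1.
  A vs C: C wins 4–1.
  A vs D: D wins 3–2.
  A vs E: E wins 4–1.
  A vs F: F wins 3–2.
  B vs C: B wins 3–2.
  B vs D: B wins 3–2.
  B vs E: E wins 4–1.
  B vs F: B wins 3–2.
  C vs D: C wins 3–2.
  C vs E: E wins 4–1.
  C vs F: C wins 3–2.
  D vs E: E wins 4–1.
  D vs F: F wins 4–1.
  E vs F: E wins 4–1.
Copeland scores (wins − losses):
  A: 0 − 5 = -5
  B: 4 − 1 = 3
  C: 3 − 2 = 1
  D: 1 − 4 = -3
  E: 5 − 0 = 5
  F: 2 − 3 = -1
E has the best Copeland score.

E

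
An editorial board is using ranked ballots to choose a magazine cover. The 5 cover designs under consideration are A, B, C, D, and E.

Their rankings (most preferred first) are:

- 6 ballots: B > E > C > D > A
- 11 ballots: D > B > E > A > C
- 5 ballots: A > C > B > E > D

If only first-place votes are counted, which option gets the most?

D

First-place vote totals:
  A: 5
  B: 6
  C: 0
  D: 11
  E: 0
D has the most first-place votes.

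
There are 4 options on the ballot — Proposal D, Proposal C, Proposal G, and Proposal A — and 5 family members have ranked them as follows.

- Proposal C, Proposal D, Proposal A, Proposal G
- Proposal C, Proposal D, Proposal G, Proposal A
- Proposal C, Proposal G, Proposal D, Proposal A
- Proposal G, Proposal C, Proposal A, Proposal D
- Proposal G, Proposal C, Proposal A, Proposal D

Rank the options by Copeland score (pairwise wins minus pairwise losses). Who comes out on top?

Proposal C

Pairwise results:
  Proposal D vs Proposal C: Proposal C wins 5–0.
  Proposal D vs Proposal G: Proposal G wins 3–2.
  Proposal D vs Proposal A: Proposal D wins 3–2.
  Proposal C vs Proposal G: Proposal C wins 3–2.
  Proposal C vs Proposal A: Proposal C wins 5–0.
  Proposal G vs Proposal A: Proposal G wins 4–1.
Copeland scores (wins − losses):
  Proposal D: 1 − 2 = -1
  Proposal C: 3 − 0 = 3
  Proposal G: 2 − 1 = 1
  Proposal A: 0 − 3 = -3
Proposal C has the best Copeland score.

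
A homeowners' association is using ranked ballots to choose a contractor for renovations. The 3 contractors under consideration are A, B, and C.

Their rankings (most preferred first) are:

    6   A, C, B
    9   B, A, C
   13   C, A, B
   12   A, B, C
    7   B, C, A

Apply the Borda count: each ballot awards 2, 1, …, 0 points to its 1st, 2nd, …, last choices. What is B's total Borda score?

Borda scores:
  A: 6·2 + 9·1 + 13·1 + 12·2 + 7·0 = 58
  B: 6·0 + 9·2 + 13·0 + 12·1 + 7·2 = 44
  C: 6·1 + 9·0 + 13·2 + 12·0 + 7·1 = 39

44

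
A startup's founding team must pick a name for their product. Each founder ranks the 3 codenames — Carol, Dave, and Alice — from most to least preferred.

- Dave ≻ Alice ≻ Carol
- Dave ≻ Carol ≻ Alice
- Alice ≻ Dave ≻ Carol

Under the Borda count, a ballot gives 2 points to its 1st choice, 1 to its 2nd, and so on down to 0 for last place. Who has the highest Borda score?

Dave

Borda scores:
  Carol: 0 + 1 + 0 = 1
  Dave: 2 + 2 + 1 = 5
  Alice: 1 + 0 + 2 = 3
Dave has the highest total.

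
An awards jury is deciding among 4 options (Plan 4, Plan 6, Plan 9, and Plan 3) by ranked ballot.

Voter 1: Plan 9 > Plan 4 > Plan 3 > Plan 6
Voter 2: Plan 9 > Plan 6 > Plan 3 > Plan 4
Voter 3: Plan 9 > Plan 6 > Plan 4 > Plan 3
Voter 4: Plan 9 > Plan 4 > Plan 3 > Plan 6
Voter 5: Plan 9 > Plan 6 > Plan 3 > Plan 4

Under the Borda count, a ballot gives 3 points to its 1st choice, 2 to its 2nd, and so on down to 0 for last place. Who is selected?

Plan 9

Borda scores:
  Plan 4: 2 + 0 + 1 + 2 + 0 = 5
  Plan 6: 0 + 2 + 2 + 0 + 2 = 6
  Plan 9: 3 + 3 + 3 + 3 + 3 = 15
  Plan 3: 1 + 1 + 0 + 1 + 1 = 4
Plan 9 has the highest total.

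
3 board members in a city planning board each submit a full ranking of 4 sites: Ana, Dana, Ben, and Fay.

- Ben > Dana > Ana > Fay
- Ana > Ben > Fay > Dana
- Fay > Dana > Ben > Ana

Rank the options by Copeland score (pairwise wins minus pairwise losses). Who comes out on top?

Ben

Pairwise results:
  Ana vs Dana: Dana wins 2–1.
  Ana vs Ben: Ben wins 2–1.
  Ana vs Fay: Ana wins 2–1.
  Dana vs Ben: Ben wins 2–1.
  Dana vs Fay: Fay wins 2–1.
  Ben vs Fay: Ben wins 2–1.
Copeland scores (wins − losses):
  Ana: 1 − 2 = -1
  Dana: 1 − 2 = -1
  Ben: 3 − 0 = 3
  Fay: 1 − 2 = -1
Ben has the best Copeland score.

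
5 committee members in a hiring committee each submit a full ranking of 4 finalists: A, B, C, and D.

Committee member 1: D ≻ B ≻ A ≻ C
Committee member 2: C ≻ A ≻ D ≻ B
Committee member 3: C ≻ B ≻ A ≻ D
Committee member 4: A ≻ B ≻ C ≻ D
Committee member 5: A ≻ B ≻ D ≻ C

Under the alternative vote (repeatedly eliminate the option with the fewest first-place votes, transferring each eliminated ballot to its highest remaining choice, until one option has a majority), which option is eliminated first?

B

Round 1: A 2, C 2, D 1, B 0. B has the fewest and is eliminated.
Round 2: A 2, C 2, D 1. D has the fewest and is eliminated.
Round 3: A 3, C 2. A has a majority.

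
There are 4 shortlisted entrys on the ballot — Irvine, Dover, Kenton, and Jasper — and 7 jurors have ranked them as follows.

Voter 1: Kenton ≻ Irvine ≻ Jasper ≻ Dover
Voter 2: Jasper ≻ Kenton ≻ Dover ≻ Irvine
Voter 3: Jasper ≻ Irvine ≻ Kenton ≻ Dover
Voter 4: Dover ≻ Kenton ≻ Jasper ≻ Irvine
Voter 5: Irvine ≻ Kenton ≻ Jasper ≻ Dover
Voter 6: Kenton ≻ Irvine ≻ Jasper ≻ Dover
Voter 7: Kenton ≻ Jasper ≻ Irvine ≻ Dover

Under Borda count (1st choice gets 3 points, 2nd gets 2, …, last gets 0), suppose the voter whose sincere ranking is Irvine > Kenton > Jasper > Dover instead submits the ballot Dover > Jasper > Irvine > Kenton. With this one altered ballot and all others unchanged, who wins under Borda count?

Kenton

Borda totals with the altered ballot: Irvine 8, Dover 7, Kenton 14, Jasper 13.
The winner is unchanged: still Kenton.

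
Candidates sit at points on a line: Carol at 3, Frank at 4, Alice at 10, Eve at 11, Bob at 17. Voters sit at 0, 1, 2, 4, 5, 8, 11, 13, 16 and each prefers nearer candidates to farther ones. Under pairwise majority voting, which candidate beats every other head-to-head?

Frank

With single-peaked preferences on a line, the Condorcet winner is the candidate closest to the median voter.
The median voter (position 5) is closest to Frank at 4.
Check: Frank vs Eve — voters closer to Frank: 5 of 9.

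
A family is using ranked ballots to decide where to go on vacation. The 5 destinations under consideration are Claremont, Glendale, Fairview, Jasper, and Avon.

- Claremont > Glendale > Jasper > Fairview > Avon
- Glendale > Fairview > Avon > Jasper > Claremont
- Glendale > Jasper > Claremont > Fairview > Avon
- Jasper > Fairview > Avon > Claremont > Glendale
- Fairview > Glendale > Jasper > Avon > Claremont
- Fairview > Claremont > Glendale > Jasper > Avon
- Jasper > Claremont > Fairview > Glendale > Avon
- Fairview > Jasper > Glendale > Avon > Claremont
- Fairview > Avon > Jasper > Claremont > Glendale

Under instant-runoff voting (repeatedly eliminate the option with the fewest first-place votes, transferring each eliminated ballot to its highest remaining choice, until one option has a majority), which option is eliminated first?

Round 1: Fairview 4, Glendale 2, Jasper 2, Claremont 1, Avon 0. Avon has the fewest and is eliminated.
Round 2: Fairview 4, Glendale 2, Jasper 2, Claremont 1. Claremont has the fewest and is eliminated.
Round 3: Fairview 4, Glendale 3, Jasper 2. Jasper has the fewest and is eliminated.
Round 4: Fairview 6, Glendale 3. Fairview has a majority.

Avon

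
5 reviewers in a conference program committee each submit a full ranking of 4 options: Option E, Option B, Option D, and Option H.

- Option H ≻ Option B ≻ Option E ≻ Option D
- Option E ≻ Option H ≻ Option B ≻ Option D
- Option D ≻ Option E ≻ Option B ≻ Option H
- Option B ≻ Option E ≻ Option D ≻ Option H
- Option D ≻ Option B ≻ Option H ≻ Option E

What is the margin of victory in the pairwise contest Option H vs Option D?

Ballots ranking Option H above Option D: 2.
Ballots ranking Option D above Option H: 3.
Option D wins 3–2, a margin of 1.

1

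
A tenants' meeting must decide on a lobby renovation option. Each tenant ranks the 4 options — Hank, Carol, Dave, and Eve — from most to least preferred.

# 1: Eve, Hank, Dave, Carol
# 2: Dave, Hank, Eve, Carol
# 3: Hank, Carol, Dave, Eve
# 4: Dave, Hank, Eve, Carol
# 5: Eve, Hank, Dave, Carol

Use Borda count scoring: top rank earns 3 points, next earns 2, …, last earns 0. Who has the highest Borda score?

Hank

Borda scores:
  Hank: 2 + 2 + 3 + 2 + 2 = 11
  Carol: 0 + 0 + 2 + 0 + 0 = 2
  Dave: 1 + 3 + 1 + 3 + 1 = 9
  Eve: 3 + 1 + 0 + 1 + 3 = 8
Hank has the highest total.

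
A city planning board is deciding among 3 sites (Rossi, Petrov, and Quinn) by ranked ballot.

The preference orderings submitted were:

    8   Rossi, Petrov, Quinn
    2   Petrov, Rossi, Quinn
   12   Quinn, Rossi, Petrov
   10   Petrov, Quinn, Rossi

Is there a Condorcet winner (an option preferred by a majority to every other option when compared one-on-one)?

No

Head-to-head results (32 voters total):
Rossi vs Petrov: Rossi wins 20–12.
Rossi vs Quinn: Quinn wins 22–10.
Petrov vs Quinn: Petrov wins 20–12.
No candidate beats all others: Rossi beats Petrov beats Quinn beats Rossi, a majority cycle.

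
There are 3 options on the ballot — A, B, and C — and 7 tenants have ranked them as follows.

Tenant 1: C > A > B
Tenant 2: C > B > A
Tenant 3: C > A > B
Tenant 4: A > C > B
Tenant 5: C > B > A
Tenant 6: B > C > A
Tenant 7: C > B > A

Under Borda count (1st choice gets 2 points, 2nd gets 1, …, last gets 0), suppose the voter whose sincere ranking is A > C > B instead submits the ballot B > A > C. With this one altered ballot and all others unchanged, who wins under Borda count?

C

Borda totals with the altered ballot: A 3, B 7, C 11.
The winner is unchanged: still C.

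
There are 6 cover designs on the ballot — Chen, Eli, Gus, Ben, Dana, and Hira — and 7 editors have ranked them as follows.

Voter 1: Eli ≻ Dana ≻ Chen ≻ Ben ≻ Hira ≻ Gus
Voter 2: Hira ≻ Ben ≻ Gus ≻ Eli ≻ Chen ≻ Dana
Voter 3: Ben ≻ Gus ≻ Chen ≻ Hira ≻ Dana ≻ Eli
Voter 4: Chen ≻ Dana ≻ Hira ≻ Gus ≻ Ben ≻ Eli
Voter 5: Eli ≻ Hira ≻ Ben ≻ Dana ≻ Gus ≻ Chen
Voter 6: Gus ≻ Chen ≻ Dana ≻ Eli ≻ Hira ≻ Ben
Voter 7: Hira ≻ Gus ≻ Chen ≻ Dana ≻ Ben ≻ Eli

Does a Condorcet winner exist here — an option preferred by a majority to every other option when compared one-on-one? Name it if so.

No Condorcet winner

Head-to-head results (7 voters total):
Chen vs Eli: Chen wins 4–3.
Chen vs Gus: Gus wins 5–2.
Chen vs Ben: Chen wins 4–3.
Chen vs Dana: Chen wins 5–2.
Chen vs Hira: Chen wins 4–3.
Eli vs Gus: Gus wins 5–2.
Eli vs Ben: Ben wins 4–3.
Eli vs Dana: Dana wins 4–3.
Eli vs Hira: Hira wins 4–3.
Gus vs Ben: Ben wins 4–3.
Gus vs Dana: Gus wins 4–3.
Gus vs Hira: Hira wins 5–2.
Ben vs Dana: Dana wins 4–3.
Ben vs Hira: Hira wins 5–2.
Dana vs Hira: Hira wins 4–3.
No candidate beats all others: Chen beats Ben beats Gus beats Chen, a majority cycle.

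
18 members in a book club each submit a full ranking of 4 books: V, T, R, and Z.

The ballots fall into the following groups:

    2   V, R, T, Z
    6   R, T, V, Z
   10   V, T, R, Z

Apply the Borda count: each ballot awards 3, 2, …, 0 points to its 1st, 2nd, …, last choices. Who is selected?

V

Borda scores:
  V: 2·3 + 6·1 + 10·3 = 42
  T: 2·1 + 6·2 + 10·2 = 34
  R: 2·2 + 6·3 + 10·1 = 32
  Z: 2·0 + 6·0 + 10·0 = 0
V has the highest total.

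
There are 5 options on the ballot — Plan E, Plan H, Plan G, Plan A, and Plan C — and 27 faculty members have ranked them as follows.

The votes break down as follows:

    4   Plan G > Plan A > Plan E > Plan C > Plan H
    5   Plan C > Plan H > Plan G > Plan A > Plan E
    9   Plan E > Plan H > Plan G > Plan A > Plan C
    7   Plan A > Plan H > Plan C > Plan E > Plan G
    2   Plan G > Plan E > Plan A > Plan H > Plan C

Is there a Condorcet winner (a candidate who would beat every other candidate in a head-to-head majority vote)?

Head-to-head results (27 voters total):
Plan E vs Plan H: Plan E wins 15–12.
Plan E vs Plan G: Plan E wins 16–11.
Plan E vs Plan A: Plan A wins 16–11.
Plan E vs Plan C: Plan E wins 15–12.
Plan H vs Plan G: Plan H wins 21–6.
Plan H vs Plan A: Plan H wins 14–13.
Plan H vs Plan C: Plan H wins 18–9.
Plan G vs Plan A: Plan G wins 20–7.
Plan G vs Plan C: Plan G wins 15–12.
Plan A vs Plan C: Plan A wins 22–5.
No candidate beats all others: Plan E beats Plan H beats Plan A beats Plan E, a majority cycle.

No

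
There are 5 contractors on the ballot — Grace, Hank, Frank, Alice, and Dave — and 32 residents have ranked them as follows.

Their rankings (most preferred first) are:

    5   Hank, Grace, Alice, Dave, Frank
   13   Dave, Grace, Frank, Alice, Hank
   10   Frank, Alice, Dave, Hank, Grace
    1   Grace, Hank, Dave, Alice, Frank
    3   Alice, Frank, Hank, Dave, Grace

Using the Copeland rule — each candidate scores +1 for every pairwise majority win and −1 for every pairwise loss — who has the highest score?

Dave

Pairwise results:
  Grace vs Hank: Hank wins 18–14.
  Grace vs Frank: Grace wins 19–13.
  Grace vs Alice: Grace wins 19–13.
  Grace vs Dave: Dave wins 26–6.
  Hank vs Frank: Frank wins 26–6.
  Hank vs Alice: Alice wins 26–6.
  Hank vs Dave: Dave wins 23–9.
  Frank vs Alice: Frank wins 23–9.
  Frank vs Dave: Dave wins 19–13.
  Alice vs Dave: Alice wins 18–14.
Copeland scores (wins − losses):
  Grace: 2 − 2 = 0
  Hank: 1 − 3 = -2
  Frank: 2 − 2 = 0
  Alice: 2 − 2 = 0
  Dave: 3 − 1 = 2
Dave has the best Copeland score.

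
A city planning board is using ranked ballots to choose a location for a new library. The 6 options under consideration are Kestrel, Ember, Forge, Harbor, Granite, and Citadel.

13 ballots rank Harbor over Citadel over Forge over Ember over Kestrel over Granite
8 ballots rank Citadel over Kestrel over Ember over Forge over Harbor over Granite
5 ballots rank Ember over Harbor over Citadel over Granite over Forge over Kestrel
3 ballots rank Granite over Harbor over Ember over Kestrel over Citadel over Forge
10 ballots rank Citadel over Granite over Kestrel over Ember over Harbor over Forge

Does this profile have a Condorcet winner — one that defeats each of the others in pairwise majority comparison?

No

Head-to-head results (39 voters total):
Kestrel vs Ember: Ember wins 21–18.
Kestrel vs Forge: Kestrel wins 21–18.
Kestrel vs Harbor: Harbor wins 21–18.
Kestrel vs Granite: Kestrel wins 21–18.
Kestrel vs Citadel: Citadel wins 36–3.
Ember vs Forge: Ember wins 26–13.
Ember vs Harbor: Ember wins 23–16.
Ember vs Granite: Ember wins 26–13.
Ember vs Citadel: Citadel wins 31–8.
Forge vs Harbor: Harbor wins 31–8.
Forge vs Granite: Forge wins 21–18.
Forge vs Citadel: Citadel wins 39–0.
Harbor vs Granite: Harbor wins 26–13.
Harbor vs Citadel: Harbor wins 21–18.
Granite vs Citadel: Citadel wins 36–3.
No candidate beats all others: Ember beats Harbor beats Citadel beats Ember, a majority cycle.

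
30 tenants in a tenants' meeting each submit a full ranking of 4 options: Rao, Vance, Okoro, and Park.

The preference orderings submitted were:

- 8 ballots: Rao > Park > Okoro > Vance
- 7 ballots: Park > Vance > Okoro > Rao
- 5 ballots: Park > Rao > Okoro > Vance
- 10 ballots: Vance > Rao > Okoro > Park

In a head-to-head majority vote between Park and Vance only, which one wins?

Ballots ranking Park above Vance: 8+7+5 = 20.
Ballots ranking Vance above Park: 10.
Park wins the head-to-head, 20–10.

Park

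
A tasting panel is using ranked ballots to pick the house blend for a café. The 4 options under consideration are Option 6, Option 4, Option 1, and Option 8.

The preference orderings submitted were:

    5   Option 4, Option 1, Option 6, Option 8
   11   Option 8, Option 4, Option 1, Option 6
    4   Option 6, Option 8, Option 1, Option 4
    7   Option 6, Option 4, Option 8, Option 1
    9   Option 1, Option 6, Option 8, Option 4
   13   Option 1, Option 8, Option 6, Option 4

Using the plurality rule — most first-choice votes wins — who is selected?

First-place vote totals:
  Option 6: 11
  Option 4: 5
  Option 1: 22
  Option 8: 11
Option 1 has the most first-place votes.

Option 1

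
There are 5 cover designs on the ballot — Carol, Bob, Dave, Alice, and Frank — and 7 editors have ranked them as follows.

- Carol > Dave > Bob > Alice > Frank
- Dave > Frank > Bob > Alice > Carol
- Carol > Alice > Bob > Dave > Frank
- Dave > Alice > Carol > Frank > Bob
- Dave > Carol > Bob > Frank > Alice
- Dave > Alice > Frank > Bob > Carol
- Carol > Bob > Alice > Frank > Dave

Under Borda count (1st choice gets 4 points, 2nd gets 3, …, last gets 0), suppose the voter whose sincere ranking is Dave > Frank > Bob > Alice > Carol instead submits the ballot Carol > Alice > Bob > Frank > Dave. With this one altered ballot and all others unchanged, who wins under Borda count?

Carol

Borda totals with the altered ballot: Carol 21, Bob 12, Dave 16, Alice 15, Frank 6.
The switch changes the winner from Dave to Carol.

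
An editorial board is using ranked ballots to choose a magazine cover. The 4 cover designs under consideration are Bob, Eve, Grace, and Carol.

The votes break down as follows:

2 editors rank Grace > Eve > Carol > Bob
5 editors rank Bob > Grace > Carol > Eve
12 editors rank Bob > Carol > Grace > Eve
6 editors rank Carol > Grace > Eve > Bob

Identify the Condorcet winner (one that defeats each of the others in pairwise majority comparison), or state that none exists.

Bob

Head-to-head results (25 voters total):
Bob vs Eve: Bob wins 17–8.
Bob vs Grace: Bob wins 17–8.
Bob vs Carol: Bob wins 17–8.
Eve vs Grace: Grace wins 25–0.
Eve vs Carol: Carol wins 23–2.
Grace vs Carol: Carol wins 18–7.
Bob beats each rival — Eve (17–8), Grace (17–8), Carol (17–8) — so Bob is the Condorcet winner.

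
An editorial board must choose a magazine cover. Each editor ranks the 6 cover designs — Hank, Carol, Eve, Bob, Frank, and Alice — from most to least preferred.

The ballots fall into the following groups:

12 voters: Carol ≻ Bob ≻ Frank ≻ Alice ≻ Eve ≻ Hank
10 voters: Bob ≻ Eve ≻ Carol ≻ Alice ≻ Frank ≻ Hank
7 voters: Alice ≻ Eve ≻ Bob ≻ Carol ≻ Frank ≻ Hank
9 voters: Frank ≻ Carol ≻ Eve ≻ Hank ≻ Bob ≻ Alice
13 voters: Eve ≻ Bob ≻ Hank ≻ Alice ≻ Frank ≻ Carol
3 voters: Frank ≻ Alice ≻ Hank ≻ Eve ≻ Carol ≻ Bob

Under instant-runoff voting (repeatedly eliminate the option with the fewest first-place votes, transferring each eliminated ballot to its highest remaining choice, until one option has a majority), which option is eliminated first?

Hank

Round 1: Eve 13, Carol 12, Frank 12, Bob 10, Alice 7, Hank 0. Hank has the fewest and is eliminated.
Round 2: Eve 13, Carol 12, Frank 12, Bob 10, Alice 7. Alice has the fewest and is eliminated.
Round 3: Eve 20, Carol 12, Frank 12, Bob 10. Bob has the fewest and is eliminated.
Round 4: Eve 30, Carol 12, Frank 12. Eve has a majority.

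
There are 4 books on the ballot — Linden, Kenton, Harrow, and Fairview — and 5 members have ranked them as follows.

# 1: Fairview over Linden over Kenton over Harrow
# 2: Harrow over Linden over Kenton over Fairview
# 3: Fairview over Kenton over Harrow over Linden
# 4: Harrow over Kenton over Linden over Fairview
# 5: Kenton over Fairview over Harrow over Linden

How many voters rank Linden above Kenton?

Ballots ranking Linden above Kenton: 2.
Ballots ranking Kenton above Linden: 3.
So 2 of 5 voters prefer Linden to Kenton.

2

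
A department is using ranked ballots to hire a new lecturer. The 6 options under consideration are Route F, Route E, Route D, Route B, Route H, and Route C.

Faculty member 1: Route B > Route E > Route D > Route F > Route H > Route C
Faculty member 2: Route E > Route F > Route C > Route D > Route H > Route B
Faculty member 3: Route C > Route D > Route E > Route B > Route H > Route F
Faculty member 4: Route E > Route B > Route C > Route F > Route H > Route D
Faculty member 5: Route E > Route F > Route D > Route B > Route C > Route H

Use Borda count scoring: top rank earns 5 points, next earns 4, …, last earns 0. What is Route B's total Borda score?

13

Borda scores:
  Route F: 2 + 4 + 0 + 2 + 4 = 12
  Route E: 4 + 5 + 3 + 5 + 5 = 22
  Route D: 3 + 2 + 4 + 0 + 3 = 12
  Route B: 5 + 0 + 2 + 4 + 2 = 13
  Route H: 1 + 1 + 1 + 1 + 0 = 4
  Route C: 0 + 3 + 5 + 3 + 1 = 12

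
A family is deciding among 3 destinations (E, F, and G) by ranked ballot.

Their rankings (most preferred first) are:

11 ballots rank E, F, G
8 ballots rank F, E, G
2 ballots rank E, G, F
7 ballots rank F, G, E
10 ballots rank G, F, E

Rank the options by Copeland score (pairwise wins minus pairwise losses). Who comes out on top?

F

Pairwise results:
  E vs F: F wins 25–13.
  E vs G: E wins 21–17.
  F vs G: F wins 26–12.
Copeland scores (wins − losses):
  E: 1 − 1 = 0
  F: 2 − 0 = 2
  G: 0 − 2 = -2
F has the best Copeland score.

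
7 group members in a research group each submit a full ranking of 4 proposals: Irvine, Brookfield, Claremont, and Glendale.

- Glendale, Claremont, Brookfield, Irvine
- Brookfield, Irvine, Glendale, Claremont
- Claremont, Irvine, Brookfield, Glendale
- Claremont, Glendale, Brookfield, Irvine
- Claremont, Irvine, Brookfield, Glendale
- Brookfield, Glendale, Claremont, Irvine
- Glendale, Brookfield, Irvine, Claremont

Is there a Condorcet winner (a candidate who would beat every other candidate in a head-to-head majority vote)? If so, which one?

Head-to-head results (7 voters total):
Irvine vs Brookfield: Brookfield wins 5–2.
Irvine vs Claremont: Claremont wins 5–2.
Irvine vs Glendale: Glendale wins 4–3.
Brookfield vs Claremont: Claremont wins 4–3.
Brookfield vs Glendale: Brookfield wins 4–3.
Claremont vs Glendale: Glendale wins 4–3.
No candidate beats all others: Brookfield beats Glendale beats Claremont beats Brookfield, a majority cycle.

No Condorcet winner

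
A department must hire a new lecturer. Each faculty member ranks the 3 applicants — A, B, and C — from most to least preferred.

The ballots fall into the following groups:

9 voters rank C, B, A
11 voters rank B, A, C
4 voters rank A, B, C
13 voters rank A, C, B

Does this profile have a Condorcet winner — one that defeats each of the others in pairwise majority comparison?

Head-to-head results (37 voters total):
A vs B: B wins 20–17.
A vs C: A wins 28–9.
B vs C: C wins 22–15.
No candidate beats all others: A beats C beats B beats A, a majority cycle.

No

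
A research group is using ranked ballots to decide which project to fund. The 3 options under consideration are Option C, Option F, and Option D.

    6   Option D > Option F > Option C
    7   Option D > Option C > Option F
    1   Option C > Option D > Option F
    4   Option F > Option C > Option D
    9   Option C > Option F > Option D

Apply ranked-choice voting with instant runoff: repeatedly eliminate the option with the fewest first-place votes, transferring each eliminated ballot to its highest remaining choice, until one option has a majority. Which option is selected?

Option C

Round 1: Option D 13, Option C 10, Option F 4. Option F has the fewest and is eliminated.
Round 2: Option C 14, Option D 13. Option C has a majority.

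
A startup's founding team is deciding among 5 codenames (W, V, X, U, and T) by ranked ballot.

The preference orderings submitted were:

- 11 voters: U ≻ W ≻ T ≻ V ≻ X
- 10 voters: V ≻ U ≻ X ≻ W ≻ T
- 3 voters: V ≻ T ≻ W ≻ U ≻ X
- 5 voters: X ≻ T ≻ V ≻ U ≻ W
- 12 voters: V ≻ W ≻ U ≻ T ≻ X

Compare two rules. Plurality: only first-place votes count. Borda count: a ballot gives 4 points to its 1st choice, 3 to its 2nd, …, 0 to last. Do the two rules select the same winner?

Yes

Plurality first-place counts: W 0, V 25, X 5, U 11, T 0 → V.
Borda totals: W 85, V 121, X 40, U 106, T 58 → V.
The two rules agree on V.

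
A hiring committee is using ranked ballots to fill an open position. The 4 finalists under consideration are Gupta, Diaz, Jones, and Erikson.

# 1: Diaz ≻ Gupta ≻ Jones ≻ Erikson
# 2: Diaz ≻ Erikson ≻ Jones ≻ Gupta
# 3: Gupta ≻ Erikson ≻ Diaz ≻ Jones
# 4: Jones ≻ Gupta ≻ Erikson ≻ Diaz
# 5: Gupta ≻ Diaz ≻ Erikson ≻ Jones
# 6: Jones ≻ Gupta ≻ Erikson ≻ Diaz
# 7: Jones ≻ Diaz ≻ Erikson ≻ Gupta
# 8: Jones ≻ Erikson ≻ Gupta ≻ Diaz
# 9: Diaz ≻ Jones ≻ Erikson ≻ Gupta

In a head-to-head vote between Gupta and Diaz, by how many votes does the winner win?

Ballots ranking Gupta above Diaz: 5.
Ballots ranking Diaz above Gupta: 4.
Gupta wins 5–4, a margin of 1.

1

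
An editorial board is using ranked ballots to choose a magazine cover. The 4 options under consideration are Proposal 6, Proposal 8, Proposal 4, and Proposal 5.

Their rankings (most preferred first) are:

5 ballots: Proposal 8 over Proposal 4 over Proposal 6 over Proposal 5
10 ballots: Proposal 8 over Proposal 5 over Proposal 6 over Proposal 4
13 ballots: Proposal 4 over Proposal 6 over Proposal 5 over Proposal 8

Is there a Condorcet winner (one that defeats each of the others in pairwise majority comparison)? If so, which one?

Proposal 8

Head-to-head results (28 voters total):
Proposal 6 vs Proposal 8: Proposal 8 wins 15–13.
Proposal 6 vs Proposal 4: Proposal 4 wins 18–10.
Proposal 6 vs Proposal 5: Proposal 6 wins 18–10.
Proposal 8 vs Proposal 4: Proposal 8 wins 15–13.
Proposal 8 vs Proposal 5: Proposal 8 wins 15–13.
Proposal 4 vs Proposal 5: Proposal 4 wins 18–10.
Proposal 8 beats each rival — Proposal 6 (15–13), Proposal 4 (15–13), Proposal 5 (15–13) — so Proposal 8 is the Condorcet winner.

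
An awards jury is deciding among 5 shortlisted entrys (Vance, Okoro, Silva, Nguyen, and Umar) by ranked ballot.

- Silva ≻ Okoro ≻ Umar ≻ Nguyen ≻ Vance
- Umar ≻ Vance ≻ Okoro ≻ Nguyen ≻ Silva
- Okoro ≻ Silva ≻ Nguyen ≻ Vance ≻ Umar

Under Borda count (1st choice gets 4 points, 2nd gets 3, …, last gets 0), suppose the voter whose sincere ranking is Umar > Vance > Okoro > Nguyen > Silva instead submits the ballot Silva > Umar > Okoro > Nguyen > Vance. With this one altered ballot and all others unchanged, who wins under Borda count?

Borda totals with the altered ballot: Vance 1, Okoro 9, Silva 11, Nguyen 4, Umar 5.
The switch changes the winner from Okoro to Silva.

Silva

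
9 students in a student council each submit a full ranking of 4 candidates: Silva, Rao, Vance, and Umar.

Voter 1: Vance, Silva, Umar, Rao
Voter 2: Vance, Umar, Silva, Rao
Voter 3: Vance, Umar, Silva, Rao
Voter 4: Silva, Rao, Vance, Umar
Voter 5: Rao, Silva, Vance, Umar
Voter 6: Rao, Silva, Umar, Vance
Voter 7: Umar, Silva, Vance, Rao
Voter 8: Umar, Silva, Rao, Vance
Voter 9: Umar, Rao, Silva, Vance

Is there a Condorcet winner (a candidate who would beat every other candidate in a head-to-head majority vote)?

Head-to-head results (9 voters total):
Silva vs Rao: Silva wins 6–3.
Silva vs Vance: Silva wins 6–3.
Silva vs Umar: Umar wins 5–4.
Rao vs Vance: Rao wins 5–4.
Rao vs Umar: Umar wins 6–3.
Vance vs Umar: Vance wins 5–4.
No candidate beats all others: Silva beats Vance beats Umar beats Silva, a majority cycle.

No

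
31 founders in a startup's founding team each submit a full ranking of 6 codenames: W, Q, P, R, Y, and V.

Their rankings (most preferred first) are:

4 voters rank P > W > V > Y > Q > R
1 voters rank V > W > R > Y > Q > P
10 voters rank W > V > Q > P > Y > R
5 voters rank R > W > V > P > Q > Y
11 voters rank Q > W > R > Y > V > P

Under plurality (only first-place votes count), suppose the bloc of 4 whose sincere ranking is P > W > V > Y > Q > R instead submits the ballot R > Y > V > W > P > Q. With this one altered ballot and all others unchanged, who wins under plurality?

First-place totals with the altered ballot: W 10, Q 11, P 0, R 9, Y 0, V 1.
The winner is unchanged: still Q.

Q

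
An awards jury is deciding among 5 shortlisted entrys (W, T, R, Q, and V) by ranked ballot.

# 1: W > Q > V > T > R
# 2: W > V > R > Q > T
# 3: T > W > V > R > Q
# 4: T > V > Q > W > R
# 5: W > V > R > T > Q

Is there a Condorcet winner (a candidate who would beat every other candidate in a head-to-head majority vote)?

Head-to-head results (5 voters total):
W vs T: W wins 3–2.
W vs R: W wins 5–0.
W vs Q: W wins 4–1.
W vs V: W wins 4–1.
T vs R: T wins 3–2.
T vs Q: T wins 3–2.
T vs V: V wins 3–2.
R vs Q: R wins 3–2.
R vs V: V wins 5–0.
Q vs V: V wins 4–1.
W beats each rival — T (3–2), R (5–0), Q (4–1), V (4–1) — so W is the Condorcet winner.

Yes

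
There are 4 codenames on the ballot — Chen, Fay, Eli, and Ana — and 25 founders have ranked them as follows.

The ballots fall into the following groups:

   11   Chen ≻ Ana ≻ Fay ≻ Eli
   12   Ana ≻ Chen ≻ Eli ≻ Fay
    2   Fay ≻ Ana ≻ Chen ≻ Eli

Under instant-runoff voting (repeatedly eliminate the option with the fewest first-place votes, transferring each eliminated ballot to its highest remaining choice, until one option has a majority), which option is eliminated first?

Eli

Round 1: Ana 12, Chen 11, Fay 2, Eli 0. Eli has the fewest and is eliminated.
Round 2: Ana 12, Chen 11, Fay 2. Fay has the fewest and is eliminated.
Round 3: Ana 14, Chen 11. Ana has a majority.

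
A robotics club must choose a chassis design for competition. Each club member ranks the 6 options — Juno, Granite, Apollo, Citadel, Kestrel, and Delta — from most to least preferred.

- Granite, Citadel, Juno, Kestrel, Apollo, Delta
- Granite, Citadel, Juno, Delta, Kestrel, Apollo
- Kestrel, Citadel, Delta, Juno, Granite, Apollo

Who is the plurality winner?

Granite

First-place vote totals:
  Juno: 0
  Granite: 2
  Apollo: 0
  Citadel: 0
  Kestrel: 1
  Delta: 0
Granite has the most first-place votes.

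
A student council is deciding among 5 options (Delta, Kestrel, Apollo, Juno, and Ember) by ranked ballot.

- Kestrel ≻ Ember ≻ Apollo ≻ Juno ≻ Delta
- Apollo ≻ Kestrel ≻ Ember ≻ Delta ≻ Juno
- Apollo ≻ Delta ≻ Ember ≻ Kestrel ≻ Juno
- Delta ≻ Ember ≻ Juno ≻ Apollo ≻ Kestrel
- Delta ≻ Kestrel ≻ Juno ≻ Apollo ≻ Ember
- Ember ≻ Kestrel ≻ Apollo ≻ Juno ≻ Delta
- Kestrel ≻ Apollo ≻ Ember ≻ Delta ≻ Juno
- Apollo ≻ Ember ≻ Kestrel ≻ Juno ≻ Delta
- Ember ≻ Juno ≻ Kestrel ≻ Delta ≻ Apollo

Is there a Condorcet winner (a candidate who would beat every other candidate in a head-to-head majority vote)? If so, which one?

Head-to-head results (9 voters total):
Delta vs Kestrel: Kestrel wins 6–3.
Delta vs Apollo: Apollo wins 6–3.
Delta vs Juno: Delta wins 5–4.
Delta vs Ember: Ember wins 6–3.
Kestrel vs Apollo: Kestrel wins 5–4.
Kestrel vs Juno: Kestrel wins 7–2.
Kestrel vs Ember: Ember wins 5–4.
Apollo vs Juno: Apollo wins 6–3.
Apollo vs Ember: Apollo wins 5–4.
Juno vs Ember: Ember wins 8–1.
No candidate beats all others: Kestrel beats Apollo beats Ember beats Kestrel, a majority cycle.

There is no Condorcet winner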